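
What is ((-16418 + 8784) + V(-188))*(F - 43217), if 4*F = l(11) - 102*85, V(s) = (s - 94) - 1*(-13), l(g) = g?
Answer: 1434607881/4 ≈ 3.5865e+8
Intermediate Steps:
V(s) = -81 + s (V(s) = (-94 + s) + 13 = -81 + s)
F = -8659/4 (F = (11 - 102*85)/4 = (11 - 8670)/4 = (1/4)*(-8659) = -8659/4 ≈ -2164.8)
((-16418 + 8784) + V(-188))*(F - 43217) = ((-16418 + 8784) + (-81 - 188))*(-8659/4 - 43217) = (-7634 - 269)*(-181527/4) = -7903*(-181527/4) = 1434607881/4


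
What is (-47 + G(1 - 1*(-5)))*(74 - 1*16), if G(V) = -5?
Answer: -3016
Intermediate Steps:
(-47 + G(1 - 1*(-5)))*(74 - 1*16) = (-47 - 5)*(74 - 1*16) = -52*(74 - 16) = -52*58 = -3016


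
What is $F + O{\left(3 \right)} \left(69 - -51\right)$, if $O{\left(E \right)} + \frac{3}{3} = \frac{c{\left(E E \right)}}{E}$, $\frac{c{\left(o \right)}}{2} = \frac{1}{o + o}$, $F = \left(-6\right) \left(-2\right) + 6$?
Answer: $- \frac{878}{9} \approx -97.556$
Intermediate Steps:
$F = 18$ ($F = 12 + 6 = 18$)
$c{\left(o \right)} = \frac{1}{o}$ ($c{\left(o \right)} = \frac{2}{o + o} = \frac{2}{2 o} = 2 \frac{1}{2 o} = \frac{1}{o}$)
$O{\left(E \right)} = -1 + \frac{1}{E^{3}}$ ($O{\left(E \right)} = -1 + \frac{1}{E E E} = -1 + \frac{1}{E^{2} E} = -1 + \frac{1}{E^{3}}$)
$F + O{\left(3 \right)} \left(69 - -51\right) = 18 + \left(-1 + \frac{1}{27}\right) \left(69 - -51\right) = 18 + \left(-1 + \frac{1}{27}\right) \left(69 + 51\right) = 18 - \frac{1040}{9} = - \frac{878}{9}$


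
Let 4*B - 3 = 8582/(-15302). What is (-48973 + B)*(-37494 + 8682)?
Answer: 1542214809870/1093 ≈ 1.4110e+9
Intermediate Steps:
B = 1333/2186 (B = ¾ + (8582/(-15302))/4 = ¾ + (8582*(-1/15302))/4 = ¾ + (¼)*(-613/1093) = ¾ - 613/4372 = 1333/2186 ≈ 0.60979)
(-48973 + B)*(-37494 + 8682) = (-48973 + 1333/2186)*(-37494 + 8682) = -107053645/2186*(-28812) = 1542214809870/1093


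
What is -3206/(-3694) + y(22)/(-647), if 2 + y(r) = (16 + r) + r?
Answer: 930015/1195009 ≈ 0.77825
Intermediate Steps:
y(r) = 14 + 2*r (y(r) = -2 + ((16 + r) + r) = -2 + (16 + 2*r) = 14 + 2*r)
-3206/(-3694) + y(22)/(-647) = -3206/(-3694) + (14 + 2*22)/(-647) = -3206*(-1/3694) + (14 + 44)*(-1/647) = 1603/1847 + 58*(-1/647) = 1603/1847 - 58/647 = 930015/1195009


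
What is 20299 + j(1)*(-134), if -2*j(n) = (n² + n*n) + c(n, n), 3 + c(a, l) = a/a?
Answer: 20299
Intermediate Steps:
c(a, l) = -2 (c(a, l) = -3 + a/a = -3 + 1 = -2)
j(n) = 1 - n² (j(n) = -((n² + n*n) - 2)/2 = -((n² + n²) - 2)/2 = -(2*n² - 2)/2 = -(-2 + 2*n²)/2 = 1 - n²)
20299 + j(1)*(-134) = 20299 + (1 - 1*1²)*(-134) = 20299 + (1 - 1*1)*(-134) = 20299 + (1 - 1)*(-134) = 20299 + 0*(-134) = 20299 + 0 = 20299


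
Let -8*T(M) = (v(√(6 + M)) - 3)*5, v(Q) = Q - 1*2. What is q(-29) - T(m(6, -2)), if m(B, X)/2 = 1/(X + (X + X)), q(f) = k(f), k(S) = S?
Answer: -257/8 + 5*√51/24 ≈ -30.637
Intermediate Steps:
q(f) = f
m(B, X) = 2/(3*X) (m(B, X) = 2/(X + (X + X)) = 2/(X + 2*X) = 2/((3*X)) = 2*(1/(3*X)) = 2/(3*X))
v(Q) = -2 + Q (v(Q) = Q - 2 = -2 + Q)
T(M) = 25/8 - 5*√(6 + M)/8 (T(M) = -((-2 + √(6 + M)) - 3)*5/8 = -(-5 + √(6 + M))*5/8 = -(-25 + 5*√(6 + M))/8 = 25/8 - 5*√(6 + M)/8)
q(-29) - T(m(6, -2)) = -29 - (25/8 - 5*√(6 + (⅔)/(-2))/8) = -29 - (25/8 - 5*√(6 + (⅔)*(-½))/8) = -29 - (25/8 - 5*√(6 - ⅓)/8) = -29 - (25/8 - 5*√51/24) = -29 + (-25/8 + 5*√51/24) = -257/8 + 5*√51/24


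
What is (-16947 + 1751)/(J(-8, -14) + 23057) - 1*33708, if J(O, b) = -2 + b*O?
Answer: -780928432/23167 ≈ -33709.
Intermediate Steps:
J(O, b) = -2 + O*b
(-16947 + 1751)/(J(-8, -14) + 23057) - 1*33708 = (-16947 + 1751)/((-2 - 8*(-14)) + 23057) - 1*33708 = -15196/((-2 + 112) + 23057) - 33708 = -15196/(110 + 23057) - 33708 = -15196/23167 - 33708 = -780928432/23167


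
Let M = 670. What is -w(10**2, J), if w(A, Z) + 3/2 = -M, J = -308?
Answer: 1343/2 ≈ 671.50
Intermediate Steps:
w(A, Z) = -1343/2 (w(A, Z) = -3/2 - 1*670 = -3/2 - 670 = -1343/2)
-w(10**2, J) = -1*(-1343/2) = 1343/2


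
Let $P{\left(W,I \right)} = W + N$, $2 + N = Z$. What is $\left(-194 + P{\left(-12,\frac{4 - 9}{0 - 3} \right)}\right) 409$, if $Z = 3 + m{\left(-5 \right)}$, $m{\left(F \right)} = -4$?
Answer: $-85481$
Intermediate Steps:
$Z = -1$ ($Z = 3 - 4 = -1$)
$N = -3$ ($N = -2 - 1 = -3$)
$P{\left(W,I \right)} = -3 + W$ ($P{\left(W,I \right)} = W - 3 = -3 + W$)
$\left(-194 + P{\left(-12,\frac{4 - 9}{0 - 3} \right)}\right) 409 = \left(-194 - 15\right) 409 = \left(-209\right) 409 = -85481$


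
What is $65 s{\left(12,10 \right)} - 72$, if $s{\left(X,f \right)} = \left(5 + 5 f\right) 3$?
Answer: $10653$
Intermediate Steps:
$s{\left(X,f \right)} = 15 + 15 f$
$65 s{\left(12,10 \right)} - 72 = 65 \left(15 + 15 \cdot 10\right) - 72 = 65 \left(15 + 150\right) - 72 = 65 \cdot 165 - 72 = 10725 - 72 = 10653$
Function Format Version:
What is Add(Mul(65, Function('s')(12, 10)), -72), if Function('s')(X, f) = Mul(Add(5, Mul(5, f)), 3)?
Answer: 10653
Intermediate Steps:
Function('s')(X, f) = Add(15, Mul(15, f))
Add(Mul(65, Function('s')(12, 10)), -72) = Add(Mul(65, Add(15, Mul(15, 10))), -72) = Add(Mul(65, Add(15, 150)), -72) = Add(Mul(65, 165), -72) = Add(10725, -72) = 10653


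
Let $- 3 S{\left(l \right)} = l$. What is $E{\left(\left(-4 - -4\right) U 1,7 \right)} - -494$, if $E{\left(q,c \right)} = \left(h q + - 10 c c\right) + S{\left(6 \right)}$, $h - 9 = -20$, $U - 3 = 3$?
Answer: $2$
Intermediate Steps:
$U = 6$ ($U = 3 + 3 = 6$)
$S{\left(l \right)} = - \frac{l}{3}$
$h = -11$ ($h = 9 - 20 = -11$)
$E{\left(q,c \right)} = -2 - 11 q - 10 c^{2}$ ($E{\left(q,c \right)} = \left(- 11 q + - 10 c c\right) - 2 = \left(- 11 q - 10 c^{2}\right) - 2 = -2 - 11 q - 10 c^{2}$)
$E{\left(\left(-4 - -4\right) U 1,7 \right)} - -494 = \left(-2 - 11 \left(-4 - -4\right) 6 \cdot 1 - 10 \cdot 7^{2}\right) - -494 = \left(-2 - 11 \left(-4 + 4\right) 6 \cdot 1 - 490\right) + 494 = \left(-2 - 11 \cdot 0 \cdot 6 \cdot 1 - 490\right) + 494 = \left(-2 - 11 \cdot 0 \cdot 1 - 490\right) + 494 = \left(-2 - 0 - 490\right) + 494 = \left(-2 + 0 - 490\right) + 494 = -492 + 494 = 2$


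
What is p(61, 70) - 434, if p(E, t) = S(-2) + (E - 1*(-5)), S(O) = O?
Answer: -370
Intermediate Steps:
p(E, t) = 3 + E (p(E, t) = -2 + (E - 1*(-5)) = -2 + (E + 5) = -2 + (5 + E) = 3 + E)
p(61, 70) - 434 = (3 + 61) - 434 = 64 - 434 = -370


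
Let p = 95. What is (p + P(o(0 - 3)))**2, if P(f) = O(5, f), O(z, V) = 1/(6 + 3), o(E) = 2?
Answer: 732736/81 ≈ 9046.1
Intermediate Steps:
O(z, V) = 1/9
P(f) = 1/9
(p + P(o(0 - 3)))**2 = (95 + 1/9)**2 = (856/9)**2 = 732736/81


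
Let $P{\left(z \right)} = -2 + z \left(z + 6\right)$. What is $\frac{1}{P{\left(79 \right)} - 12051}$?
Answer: $- \frac{1}{5338} \approx -0.00018734$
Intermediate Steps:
$P{\left(z \right)} = -2 + z \left(6 + z\right)$
$\frac{1}{P{\left(79 \right)} - 12051} = \frac{1}{\left(-2 + 79^{2} + 6 \cdot 79\right) - 12051} = \frac{1}{\left(-2 + 6241 + 474\right) - 12051} = \frac{1}{6713 - 12051} = \frac{1}{-5338} = - \frac{1}{5338}$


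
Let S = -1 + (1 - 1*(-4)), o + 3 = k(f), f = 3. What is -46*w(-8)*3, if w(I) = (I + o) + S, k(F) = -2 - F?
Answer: 1656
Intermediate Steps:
o = -8 (o = -3 + (-2 - 1*3) = -3 + (-2 - 3) = -3 - 5 = -8)
S = 4 (S = -1 + (1 + 4) = -1 + 5 = 4)
w(I) = -4 + I (w(I) = (I - 8) + 4 = (-8 + I) + 4 = -4 + I)
-46*w(-8)*3 = -46*(-4 - 8)*3 = -46*(-12)*3 = 552*3 = 1656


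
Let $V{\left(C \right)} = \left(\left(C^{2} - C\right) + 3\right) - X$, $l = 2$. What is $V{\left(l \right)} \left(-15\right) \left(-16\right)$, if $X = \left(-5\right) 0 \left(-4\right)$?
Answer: $1200$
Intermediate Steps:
$X = 0$ ($X = 0 \left(-4\right) = 0$)
$V{\left(C \right)} = 3 + C^{2} - C$ ($V{\left(C \right)} = \left(\left(C^{2} - C\right) + 3\right) - 0 = \left(3 + C^{2} - C\right) + 0 = 3 + C^{2} - C$)
$V{\left(l \right)} \left(-15\right) \left(-16\right) = \left(3 + 2^{2} - 2\right) \left(-15\right) \left(-16\right) = \left(3 + 4 - 2\right) \left(-15\right) \left(-16\right) = 5 \left(-15\right) \left(-16\right) = \left(-75\right) \left(-16\right) = 1200$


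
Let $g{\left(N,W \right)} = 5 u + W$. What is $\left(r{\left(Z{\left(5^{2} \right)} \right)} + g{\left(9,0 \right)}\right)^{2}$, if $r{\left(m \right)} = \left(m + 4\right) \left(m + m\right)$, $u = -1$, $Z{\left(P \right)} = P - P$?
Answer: $25$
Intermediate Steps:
$Z{\left(P \right)} = 0$
$g{\left(N,W \right)} = -5 + W$ ($g{\left(N,W \right)} = 5 \left(-1\right) + W = -5 + W$)
$r{\left(m \right)} = 2 m \left(4 + m\right)$ ($r{\left(m \right)} = \left(4 + m\right) 2 m = 2 m \left(4 + m\right)$)
$\left(r{\left(Z{\left(5^{2} \right)} \right)} + g{\left(9,0 \right)}\right)^{2} = \left(2 \cdot 0 \left(4 + 0\right) + \left(-5 + 0\right)\right)^{2} = \left(2 \cdot 0 \cdot 4 - 5\right)^{2} = \left(0 - 5\right)^{2} = \left(-5\right)^{2} = 25$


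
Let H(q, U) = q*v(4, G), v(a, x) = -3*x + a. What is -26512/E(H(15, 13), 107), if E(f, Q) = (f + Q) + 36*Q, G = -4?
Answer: -26512/4199 ≈ -6.3139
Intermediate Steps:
v(a, x) = a - 3*x
H(q, U) = 16*q (H(q, U) = q*(4 - 3*(-4)) = q*(4 + 12) = q*16 = 16*q)
E(f, Q) = f + 37*Q (E(f, Q) = (Q + f) + 36*Q = f + 37*Q)
-26512/E(H(15, 13), 107) = -26512/(16*15 + 37*107) = -26512/(240 + 3959) = -26512/4199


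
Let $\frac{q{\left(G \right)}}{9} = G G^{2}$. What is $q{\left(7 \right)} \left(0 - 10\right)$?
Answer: $-30870$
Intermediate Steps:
$q{\left(G \right)} = 9 G^{3}$ ($q{\left(G \right)} = 9 G G^{2} = 9 G^{3}$)
$q{\left(7 \right)} \left(0 - 10\right) = 9 \cdot 7^{3} \left(0 - 10\right) = 9 \cdot 343 \left(-10\right) = 3087 \left(-10\right) = -30870$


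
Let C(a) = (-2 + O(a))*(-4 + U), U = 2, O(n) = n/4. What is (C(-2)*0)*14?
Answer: 0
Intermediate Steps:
O(n) = n/4 (O(n) = n*(¼) = n/4)
C(a) = 4 - a/2 (C(a) = (-2 + a/4)*(-4 + 2) = (-2 + a/4)*(-2) = 4 - a/2)
(C(-2)*0)*14 = ((4 - ½*(-2))*0)*14 = ((4 + 1)*0)*14 = (5*0)*14 = 0*14 = 0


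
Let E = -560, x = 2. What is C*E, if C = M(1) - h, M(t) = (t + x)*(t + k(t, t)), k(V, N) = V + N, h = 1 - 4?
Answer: -6720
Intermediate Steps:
h = -3
k(V, N) = N + V
M(t) = 3*t*(2 + t) (M(t) = (t + 2)*(t + (t + t)) = (2 + t)*(t + 2*t) = (2 + t)*(3*t) = 3*t*(2 + t))
C = 12 (C = 3*1*(2 + 1) - 1*(-3) = 3*1*3 + 3 = 9 + 3 = 12)
C*E = 12*(-560) = -6720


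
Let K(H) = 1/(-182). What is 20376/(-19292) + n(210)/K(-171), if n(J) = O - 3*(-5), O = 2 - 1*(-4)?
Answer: -18438600/4823 ≈ -3823.1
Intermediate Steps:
O = 6 (O = 2 + 4 = 6)
n(J) = 21 (n(J) = 6 - 3*(-5) = 6 + 15 = 21)
K(H) = -1/182
20376/(-19292) + n(210)/K(-171) = 20376/(-19292) + 21/(-1/182) = 20376*(-1/19292) + 21*(-182) = -5094/4823 - 3822 = -18438600/4823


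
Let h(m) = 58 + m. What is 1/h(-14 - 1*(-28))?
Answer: 1/72 ≈ 0.013889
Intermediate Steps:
1/h(-14 - 1*(-28)) = 1/(58 + (-14 - 1*(-28))) = 1/(58 + (-14 + 28)) = 1/(58 + 14) = 1/72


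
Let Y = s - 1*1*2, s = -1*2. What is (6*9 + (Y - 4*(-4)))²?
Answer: 4356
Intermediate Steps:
s = -2
Y = -4 (Y = -2 - 1*1*2 = -2 - 1*2 = -2 - 2 = -4)
(6*9 + (Y - 4*(-4)))² = (6*9 + (-4 - 4*(-4)))² = (54 + (-4 + 16))² = (54 + 12)² = 66² = 4356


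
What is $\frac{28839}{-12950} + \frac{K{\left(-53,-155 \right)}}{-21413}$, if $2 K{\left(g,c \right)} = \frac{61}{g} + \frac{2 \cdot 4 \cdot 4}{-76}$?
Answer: $- \frac{44417283116}{19945674175} \approx -2.2269$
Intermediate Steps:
$K{\left(g,c \right)} = - \frac{4}{19} + \frac{61}{2 g}$ ($K{\left(g,c \right)} = \frac{\frac{61}{g} + \frac{2 \cdot 4 \cdot 4}{-76}}{2} = \frac{\frac{61}{g} + 8 \cdot 4 \left(- \frac{1}{76}\right)}{2} = \frac{\frac{61}{g} + 32 \left(- \frac{1}{76}\right)}{2} = \frac{\frac{61}{g} - \frac{8}{19}}{2} = \frac{- \frac{8}{19} + \frac{61}{g}}{2} = - \frac{4}{19} + \frac{61}{2 g}$)
$\frac{28839}{-12950} + \frac{K{\left(-53,-155 \right)}}{-21413} = \frac{28839}{-12950} + \frac{\frac{1}{38} \frac{1}{-53} \left(1159 - -424\right)}{-21413} = 28839 \left(- \frac{1}{12950}\right) + \frac{1}{38} \left(- \frac{1}{53}\right) \left(1159 + 424\right) \left(- \frac{1}{21413}\right) = - \frac{28839}{12950} + \frac{1}{38} \left(- \frac{1}{53}\right) 1583 \left(- \frac{1}{21413}\right) = - \frac{28839}{12950} - - \frac{1583}{43125782} = - \frac{28839}{12950} + \frac{1583}{43125782} = - \frac{44417283116}{19945674175}$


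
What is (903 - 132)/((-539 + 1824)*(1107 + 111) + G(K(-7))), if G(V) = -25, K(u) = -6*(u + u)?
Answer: 771/1565105 ≈ 0.00049262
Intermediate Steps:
K(u) = -12*u
(903 - 132)/((-539 + 1824)*(1107 + 111) + G(K(-7))) = (903 - 132)/((-539 + 1824)*(1107 + 111) - 25) = 771/(1285*1218 - 25) = 771/(1565130 - 25) = 771/1565105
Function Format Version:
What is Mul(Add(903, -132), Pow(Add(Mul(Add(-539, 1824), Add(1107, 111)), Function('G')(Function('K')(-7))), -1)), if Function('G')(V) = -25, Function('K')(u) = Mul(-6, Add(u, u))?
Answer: Rational(771, 1565105) ≈ 0.00049262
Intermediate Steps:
Function('K')(u) = Mul(-12, u) (Function('K')(u) = Mul(-6, Mul(2, u)) = Mul(-12, u))
Mul(Add(903, -132), Pow(Add(Mul(Add(-539, 1824), Add(1107, 111)), Function('G')(Function('K')(-7))), -1)) = Mul(Add(903, -132), Pow(Add(Mul(Add(-539, 1824), Add(1107, 111)), -25), -1)) = Mul(771, Pow(Add(Mul(1285, 1218), -25), -1)) = Mul(771, Pow(Add(1565130, -25), -1)) = Mul(771, Pow(1565105, -1)) = Mul(771, Rational(1, 1565105)) = Rational(771, 1565105)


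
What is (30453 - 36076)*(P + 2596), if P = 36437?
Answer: -219482559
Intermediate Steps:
(30453 - 36076)*(P + 2596) = (30453 - 36076)*(36437 + 2596) = -5623*39033 = -219482559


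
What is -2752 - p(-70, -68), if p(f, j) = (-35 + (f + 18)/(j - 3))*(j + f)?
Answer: -531146/71 ≈ -7480.9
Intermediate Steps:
p(f, j) = (-35 + (18 + f)/(-3 + j))*(f + j)
-2752 - p(-70, -68) = -2752 - ((-70)**2 - 35*(-68)**2 + 123*(-70) + 123*(-68) - 34*(-70)*(-68))/(-3 - 68) = -2752 - (4900 - 35*4624 - 8610 - 8364 - 161840)/(-71) = -2752 - (-1)*(4900 - 161840 - 8610 - 8364 - 161840)/71 = -2752 - (-1)*(-335754)/71 = -2752 - 1*335754/71 = -2752 - 335754/71 = -531146/71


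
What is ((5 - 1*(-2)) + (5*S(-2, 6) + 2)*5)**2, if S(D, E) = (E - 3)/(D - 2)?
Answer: 49/16 ≈ 3.0625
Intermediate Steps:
S(D, E) = (-3 + E)/(-2 + D)
((5 - 1*(-2)) + (5*S(-2, 6) + 2)*5)**2 = ((5 - 1*(-2)) + (5*((-3 + 6)/(-2 - 2)) + 2)*5)**2 = ((5 + 2) + (5*(3/(-4)) + 2)*5)**2 = (7 + (5*(-1/4*3) + 2)*5)**2 = (7 + (5*(-3/4) + 2)*5)**2 = (7 + (-15/4 + 2)*5)**2 = (7 - 7/4*5)**2 = (7 - 35/4)**2 = (-7/4)**2 = 49/16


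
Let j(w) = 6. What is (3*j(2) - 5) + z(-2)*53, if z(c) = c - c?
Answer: 13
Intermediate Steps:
z(c) = 0
(3*j(2) - 5) + z(-2)*53 = (3*6 - 5) + 0*53 = (18 - 5) + 0 = 13 + 0 = 13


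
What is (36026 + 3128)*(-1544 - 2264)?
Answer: -149098432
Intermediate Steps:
(36026 + 3128)*(-1544 - 2264) = 39154*(-3808) = -149098432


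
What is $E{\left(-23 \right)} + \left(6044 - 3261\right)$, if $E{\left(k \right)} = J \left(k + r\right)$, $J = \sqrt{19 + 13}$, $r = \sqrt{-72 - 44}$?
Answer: $2783 - 92 \sqrt{2} + 8 i \sqrt{58} \approx 2652.9 + 60.926 i$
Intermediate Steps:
$r = 2 i \sqrt{29}$ ($r = \sqrt{-116} = 2 i \sqrt{29} \approx 10.77 i$)
$J = 4 \sqrt{2}$ ($J = \sqrt{32} = 4 \sqrt{2} \approx 5.6569$)
$E{\left(k \right)} = 4 \sqrt{2} \left(k + 2 i \sqrt{29}\right)$
$E{\left(-23 \right)} + \left(6044 - 3261\right) = 4 \sqrt{2} \left(-23 + 2 i \sqrt{29}\right) + \left(6044 - 3261\right) = 4 \sqrt{2} \left(-23 + 2 i \sqrt{29}\right) + 2783 = 2783 + 4 \sqrt{2} \left(-23 + 2 i \sqrt{29}\right)$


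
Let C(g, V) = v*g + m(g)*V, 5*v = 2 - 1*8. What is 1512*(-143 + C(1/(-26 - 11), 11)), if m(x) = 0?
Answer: -39990888/185 ≈ -2.1617e+5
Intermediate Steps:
v = -6/5 (v = (2 - 1*8)/5 = (2 - 8)/5 = (1/5)*(-6) = -6/5 ≈ -1.2000)
C(g, V) = -6*g/5 (C(g, V) = -6*g/5 + 0*V = -6*g/5 + 0 = -6*g/5)
1512*(-143 + C(1/(-26 - 11), 11)) = 1512*(-143 - 6/(5*(-26 - 11))) = 1512*(-143 - 6/5/(-37)) = 1512*(-143 - 6/5*(-1/37)) = 1512*(-143 + 6/185) = 1512*(-26449/185) = -39990888/185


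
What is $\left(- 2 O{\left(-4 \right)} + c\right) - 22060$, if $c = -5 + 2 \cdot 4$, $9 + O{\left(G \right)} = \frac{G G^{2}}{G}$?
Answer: $-22071$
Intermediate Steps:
$O{\left(G \right)} = -9 + G^{2}$ ($O{\left(G \right)} = -9 + \frac{G G^{2}}{G} = -9 + \frac{G^{3}}{G} = -9 + G^{2}$)
$c = 3$ ($c = -5 + 8 = 3$)
$\left(- 2 O{\left(-4 \right)} + c\right) - 22060 = \left(- 2 \left(-9 + \left(-4\right)^{2}\right) + 3\right) - 22060 = \left(- 2 \left(-9 + 16\right) + 3\right) - 22060 = \left(\left(-2\right) 7 + 3\right) - 22060 = \left(-14 + 3\right) - 22060 = -11 - 22060 = -22071$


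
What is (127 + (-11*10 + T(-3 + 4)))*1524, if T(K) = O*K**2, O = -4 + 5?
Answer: 27432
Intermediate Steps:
O = 1
T(K) = K**2 (T(K) = 1*K**2 = K**2)
(127 + (-11*10 + T(-3 + 4)))*1524 = (127 + (-11*10 + (-3 + 4)**2))*1524 = (127 + (-110 + 1**2))*1524 = (127 + (-110 + 1))*1524 = (127 - 109)*1524 = 18*1524 = 27432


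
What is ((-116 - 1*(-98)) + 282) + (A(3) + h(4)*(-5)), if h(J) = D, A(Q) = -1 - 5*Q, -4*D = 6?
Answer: 511/2 ≈ 255.50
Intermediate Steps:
D = -3/2 (D = -¼*6 = -3/2 ≈ -1.5000)
h(J) = -3/2
((-116 - 1*(-98)) + 282) + (A(3) + h(4)*(-5)) = ((-116 - 1*(-98)) + 282) + ((-1 - 5*3) - 3/2*(-5)) = ((-116 + 98) + 282) + ((-1 - 15) + 15/2) = (-18 + 282) + (-16 + 15/2) = 264 - 17/2 = 511/2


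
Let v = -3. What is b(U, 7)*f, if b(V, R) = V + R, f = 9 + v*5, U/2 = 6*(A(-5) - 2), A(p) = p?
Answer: 462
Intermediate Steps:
U = -84 (U = 2*(6*(-5 - 2)) = 2*(6*(-7)) = 2*(-42) = -84)
f = -6 (f = 9 - 3*5 = 9 - 15 = -6)
b(V, R) = R + V
b(U, 7)*f = (7 - 84)*(-6) = -77*(-6) = 462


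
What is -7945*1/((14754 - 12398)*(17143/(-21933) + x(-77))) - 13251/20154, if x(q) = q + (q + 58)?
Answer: -10459613501771/16798718802644 ≈ -0.62264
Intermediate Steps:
x(q) = 58 + 2*q (x(q) = q + (58 + q) = 58 + 2*q)
-7945*1/((14754 - 12398)*(17143/(-21933) + x(-77))) - 13251/20154 = -7945*1/((14754 - 12398)*(17143/(-21933) + (58 + 2*(-77)))) - 13251/20154 = -7945*1/(2356*(17143*(-1/21933) + (58 - 154))) - 13251*1/20154 = -7945*1/(2356*(-17143/21933 - 96)) - 4417/6718 = -7945/((-2122711/21933*2356)) - 4417/6718 = -7945/(-5001107116/21933) - 4417/6718 = -7945*(-21933/5001107116) - 4417/6718 = 174257685/5001107116 - 4417/6718 = -10459613501771/16798718802644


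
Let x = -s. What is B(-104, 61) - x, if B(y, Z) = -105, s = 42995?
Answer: 42890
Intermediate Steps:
x = -42995 (x = -1*42995 = -42995)
B(-104, 61) - x = -105 - 1*(-42995) = -105 + 42995 = 42890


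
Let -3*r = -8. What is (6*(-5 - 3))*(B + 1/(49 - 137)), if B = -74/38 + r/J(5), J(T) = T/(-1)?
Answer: 125002/1045 ≈ 119.62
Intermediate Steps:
J(T) = -T (J(T) = T*(-1) = -T)
r = 8/3 (r = -⅓*(-8) = 8/3 ≈ 2.6667)
B = -707/285 (B = -74/38 + 8/(3*((-1*5))) = -74*1/38 + (8/3)/(-5) = -37/19 + (8/3)*(-⅕) = -37/19 - 8/15 = -707/285 ≈ -2.4807)
(6*(-5 - 3))*(B + 1/(49 - 137)) = (6*(-5 - 3))*(-707/285 + 1/(49 - 137)) = (6*(-8))*(-707/285 + 1/(-88)) = -48*(-707/285 - 1/88) = -48*(-62501/25080) = 125002/1045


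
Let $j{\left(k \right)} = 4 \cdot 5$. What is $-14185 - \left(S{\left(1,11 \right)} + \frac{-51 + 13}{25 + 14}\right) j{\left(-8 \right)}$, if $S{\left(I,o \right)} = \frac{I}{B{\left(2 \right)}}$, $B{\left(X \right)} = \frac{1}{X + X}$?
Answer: $- \frac{555575}{39} \approx -14246.0$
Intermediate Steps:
$B{\left(X \right)} = \frac{1}{2 X}$
$j{\left(k \right)} = 20$
$S{\left(I,o \right)} = 4 I$ ($S{\left(I,o \right)} = \frac{I}{\frac{1}{2} \cdot \frac{1}{2}} = I \frac{1}{\frac{1}{4}} = I 4 = 4 I$)
$-14185 - \left(S{\left(1,11 \right)} + \frac{-51 + 13}{25 + 14}\right) j{\left(-8 \right)} = -14185 - \left(4 \cdot 1 + \frac{-51 + 13}{25 + 14}\right) 20 = -14185 - \left(4 - \frac{38}{39}\right) 20 = -14185 - \frac{118}{39} \cdot 20 = -14185 - \frac{2360}{39} = - \frac{555575}{39}$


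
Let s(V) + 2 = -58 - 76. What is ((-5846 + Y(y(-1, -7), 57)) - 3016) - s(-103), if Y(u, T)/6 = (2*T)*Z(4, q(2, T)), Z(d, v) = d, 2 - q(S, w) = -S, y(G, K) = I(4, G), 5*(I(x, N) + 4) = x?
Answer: -5990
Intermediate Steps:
I(x, N) = -4 + x/5
y(G, K) = -16/5 (y(G, K) = -4 + (1/5)*4 = -4 + 4/5 = -16/5)
s(V) = -136 (s(V) = -2 + (-58 - 76) = -2 - 134 = -136)
q(S, w) = 2 + S (q(S, w) = 2 - (-1)*S = 2 + S)
Y(u, T) = 48*T (Y(u, T) = 6*((2*T)*4) = 6*(8*T) = 48*T)
((-5846 + Y(y(-1, -7), 57)) - 3016) - s(-103) = ((-5846 + 48*57) - 3016) - 1*(-136) = ((-5846 + 2736) - 3016) + 136 = (-3110 - 3016) + 136 = -6126 + 136 = -5990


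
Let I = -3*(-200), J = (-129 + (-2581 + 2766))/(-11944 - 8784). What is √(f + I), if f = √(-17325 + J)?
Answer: √(4027968600 + 2591*I*√116307611462)/2591 ≈ 24.64 + 2.6709*I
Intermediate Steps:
J = -7/2591 (J = (-129 + 185)/(-20728) = 56*(-1/20728) = -7/2591 ≈ -0.0027017)
I = 600
f = I*√116307611462/2591 (f = √(-17325 - 7/2591) = √(-44889082/2591) = I*√116307611462/2591 ≈ 131.62*I)
√(f + I) = √(I*√116307611462/2591 + 600) = √(600 + I*√116307611462/2591)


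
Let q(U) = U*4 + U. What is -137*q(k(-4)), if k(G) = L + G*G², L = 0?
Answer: 43840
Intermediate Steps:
k(G) = G³ (k(G) = 0 + G*G² = 0 + G³ = G³)
q(U) = 5*U (q(U) = 4*U + U = 5*U)
-137*q(k(-4)) = -685*(-4)³ = -685*(-64) = -137*(-320) = 43840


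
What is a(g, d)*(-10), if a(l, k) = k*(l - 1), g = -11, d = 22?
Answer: 2640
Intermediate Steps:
a(l, k) = k*(-1 + l)
a(g, d)*(-10) = (22*(-1 - 11))*(-10) = (22*(-12))*(-10) = -264*(-10) = 2640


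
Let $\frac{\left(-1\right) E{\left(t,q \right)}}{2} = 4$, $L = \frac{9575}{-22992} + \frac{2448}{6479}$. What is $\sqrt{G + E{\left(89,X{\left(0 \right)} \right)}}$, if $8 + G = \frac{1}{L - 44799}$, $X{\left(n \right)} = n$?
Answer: $\frac{104 i \sqrt{65881087537348276294099}}{6673496313241} \approx 4.0 i$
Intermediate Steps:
$L = - \frac{5752009}{148965168}$ ($L = 9575 \left(- \frac{1}{22992}\right) + 2448 \cdot \frac{1}{6479} = - \frac{9575}{22992} + \frac{2448}{6479} = - \frac{5752009}{148965168} \approx -0.038613$)
$G = - \frac{53388119471096}{6673496313241}$ ($G = -8 + \frac{1}{- \frac{5752009}{148965168} - 44799} = -8 + \frac{1}{- \frac{6673496313241}{148965168}} = -8 - \frac{148965168}{6673496313241} = - \frac{53388119471096}{6673496313241} \approx -8.0$)
$E{\left(t,q \right)} = -8$ ($E{\left(t,q \right)} = \left(-2\right) 4 = -8$)
$\sqrt{G + E{\left(89,X{\left(0 \right)} \right)}} = \sqrt{- \frac{53388119471096}{6673496313241} - 8} = \sqrt{- \frac{106776089977024}{6673496313241}} = \frac{104 i \sqrt{65881087537348276294099}}{6673496313241}$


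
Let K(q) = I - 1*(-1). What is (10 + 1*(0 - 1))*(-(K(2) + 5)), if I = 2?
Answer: -72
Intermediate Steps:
K(q) = 3 (K(q) = 2 - 1*(-1) = 2 + 1 = 3)
(10 + 1*(0 - 1))*(-(K(2) + 5)) = (10 + 1*(0 - 1))*(-(3 + 5)) = (10 + 1*(-1))*(-1*8) = (10 - 1)*(-8) = 9*(-8) = -72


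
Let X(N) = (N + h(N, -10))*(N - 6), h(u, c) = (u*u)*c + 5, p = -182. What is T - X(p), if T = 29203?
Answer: -62277193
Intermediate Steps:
h(u, c) = 5 + c*u² (h(u, c) = u²*c + 5 = c*u² + 5 = 5 + c*u²)
X(N) = (-6 + N)*(5 + N - 10*N²) (X(N) = (N + (5 - 10*N²))*(N - 6) = (5 + N - 10*N²)*(-6 + N) = (-6 + N)*(5 + N - 10*N²))
T - X(p) = 29203 - (-30 - 1*(-182) - 10*(-182)³ + 61*(-182)²) = 29203 - (-30 + 182 - 10*(-6028568) + 61*33124) = 29203 - (-30 + 182 + 60285680 + 2020564) = 29203 - 1*62306396 = 29203 - 62306396 = -62277193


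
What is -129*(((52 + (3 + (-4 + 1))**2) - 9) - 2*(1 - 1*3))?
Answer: -6063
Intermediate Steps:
-129*(((52 + (3 + (-4 + 1))**2) - 9) - 2*(1 - 1*3)) = -129*(((52 + (3 - 3)**2) - 9) - 2*(1 - 3)) = -129*(((52 + 0**2) - 9) - 2*(-2)) = -129*(((52 + 0) - 9) + 4) = -129*((52 - 9) + 4) = -129*(43 + 4) = -129*47 = -6063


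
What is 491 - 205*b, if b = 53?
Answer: -10374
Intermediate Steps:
491 - 205*b = 491 - 205*53 = 491 - 10865 = -10374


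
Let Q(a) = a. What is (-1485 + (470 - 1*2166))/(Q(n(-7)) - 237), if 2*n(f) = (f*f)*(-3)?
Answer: 6362/621 ≈ 10.245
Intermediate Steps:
n(f) = -3*f**2/2 (n(f) = ((f*f)*(-3))/2 = (f**2*(-3))/2 = (-3*f**2)/2 = -3*f**2/2)
(-1485 + (470 - 1*2166))/(Q(n(-7)) - 237) = (-1485 + (470 - 1*2166))/(-3/2*(-7)**2 - 237) = (-1485 + (470 - 2166))/(-3/2*49 - 237) = (-1485 - 1696)/(-147/2 - 237) = -3181/(-621/2) = -3181*(-2/621) = 6362/621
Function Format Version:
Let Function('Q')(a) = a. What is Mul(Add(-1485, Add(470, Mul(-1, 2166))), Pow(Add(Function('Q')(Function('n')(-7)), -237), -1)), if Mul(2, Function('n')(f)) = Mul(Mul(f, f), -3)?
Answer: Rational(6362, 621) ≈ 10.245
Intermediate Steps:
Function('n')(f) = Mul(Rational(-3, 2), Pow(f, 2)) (Function('n')(f) = Mul(Rational(1, 2), Mul(Mul(f, f), -3)) = Mul(Rational(1, 2), Mul(Pow(f, 2), -3)) = Mul(Rational(1, 2), Mul(-3, Pow(f, 2))) = Mul(Rational(-3, 2), Pow(f, 2)))
Mul(Add(-1485, Add(470, Mul(-1, 2166))), Pow(Add(Function('Q')(Function('n')(-7)), -237), -1)) = Mul(Add(-1485, Add(470, Mul(-1, 2166))), Pow(Add(Mul(Rational(-3, 2), Pow(-7, 2)), -237), -1)) = Mul(Add(-1485, Add(470, -2166)), Pow(Add(Mul(Rational(-3, 2), 49), -237), -1)) = Mul(Add(-1485, -1696), Pow(Add(Rational(-147, 2), -237), -1)) = Mul(-3181, Pow(Rational(-621, 2), -1)) = Mul(-3181, Rational(-2, 621)) = Rational(6362, 621)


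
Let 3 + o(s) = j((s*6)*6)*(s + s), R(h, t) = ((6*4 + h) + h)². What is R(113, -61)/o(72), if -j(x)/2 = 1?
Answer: -62500/291 ≈ -214.78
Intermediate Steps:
R(h, t) = (24 + 2*h)² (R(h, t) = ((24 + h) + h)² = (24 + 2*h)²)
j(x) = -2 (j(x) = -2*1 = -2)
o(s) = -3 - 4*s (o(s) = -3 - 2*(s + s) = -3 - 4*s)
R(113, -61)/o(72) = (4*(12 + 113)²)/(-3 - 4*72) = (4*125²)/(-3 - 288) = (4*15625)/(-291) = 62500*(-1/291) = -62500/291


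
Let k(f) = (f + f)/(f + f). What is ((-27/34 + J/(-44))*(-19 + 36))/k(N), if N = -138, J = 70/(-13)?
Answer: -1633/143 ≈ -11.420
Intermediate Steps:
J = -70/13 (J = 70*(-1/13) = -70/13 ≈ -5.3846)
k(f) = 1 (k(f) = (2*f)/((2*f)) = (2*f)*(1/(2*f)) = 1)
((-27/34 + J/(-44))*(-19 + 36))/k(N) = ((-27/34 - 70/13/(-44))*(-19 + 36))/1 = ((-27*1/34 - 70/13*(-1/44))*17)*1 = ((-27/34 + 35/286)*17)*1 = -1633/2431*17*1 = -1633/143*1 = -1633/143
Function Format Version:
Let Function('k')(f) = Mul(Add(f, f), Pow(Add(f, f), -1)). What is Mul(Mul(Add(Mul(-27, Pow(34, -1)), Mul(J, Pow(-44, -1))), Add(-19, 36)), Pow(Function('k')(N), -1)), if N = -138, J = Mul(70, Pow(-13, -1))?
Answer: Rational(-1633, 143) ≈ -11.420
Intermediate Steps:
J = Rational(-70, 13) (J = Mul(70, Rational(-1, 13)) = Rational(-70, 13) ≈ -5.3846)
Function('k')(f) = 1 (Function('k')(f) = Mul(Mul(2, f), Pow(Mul(2, f), -1)) = Mul(Mul(2, f), Mul(Rational(1, 2), Pow(f, -1))) = 1)
Mul(Mul(Add(Mul(-27, Pow(34, -1)), Mul(J, Pow(-44, -1))), Add(-19, 36)), Pow(Function('k')(N), -1)) = Mul(Mul(Add(Mul(-27, Pow(34, -1)), Mul(Rational(-70, 13), Pow(-44, -1))), Add(-19, 36)), Pow(1, -1)) = Mul(Mul(Add(Mul(-27, Rational(1, 34)), Mul(Rational(-70, 13), Rational(-1, 44))), 17), 1) = Mul(Mul(Add(Rational(-27, 34), Rational(35, 286)), 17), 1) = Mul(Mul(Rational(-1633, 2431), 17), 1) = Mul(Rational(-1633, 143), 1) = Rational(-1633, 143)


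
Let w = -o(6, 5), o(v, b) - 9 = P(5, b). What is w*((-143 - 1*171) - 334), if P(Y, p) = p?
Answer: 9072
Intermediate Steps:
o(v, b) = 9 + b
w = -14 (w = -(9 + 5) = -1*14 = -14)
w*((-143 - 1*171) - 334) = -14*((-143 - 1*171) - 334) = -14*((-143 - 171) - 334) = -14*(-314 - 334) = -14*(-648) = 9072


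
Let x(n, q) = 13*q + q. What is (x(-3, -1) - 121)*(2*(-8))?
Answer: 2160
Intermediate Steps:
x(n, q) = 14*q
(x(-3, -1) - 121)*(2*(-8)) = (14*(-1) - 121)*(2*(-8)) = (-14 - 121)*(-16) = -135*(-16) = 2160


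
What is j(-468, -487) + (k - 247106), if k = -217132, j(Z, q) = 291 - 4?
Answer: -463951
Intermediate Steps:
j(Z, q) = 287
j(-468, -487) + (k - 247106) = 287 + (-217132 - 247106) = 287 - 464238 = -463951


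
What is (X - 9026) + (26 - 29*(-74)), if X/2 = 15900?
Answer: 24946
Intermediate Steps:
X = 31800 (X = 2*15900 = 31800)
(X - 9026) + (26 - 29*(-74)) = (31800 - 9026) + (26 - 29*(-74)) = 22774 + (26 + 2146) = 22774 + 2172 = 24946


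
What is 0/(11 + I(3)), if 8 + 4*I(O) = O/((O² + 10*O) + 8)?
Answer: 0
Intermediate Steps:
I(O) = -2 + O/(4*(8 + O² + 10*O)) (I(O) = -2 + (O/((O² + 10*O) + 8))/4 = -2 + (O/(8 + O² + 10*O))/4 = -2 + O/(4*(8 + O² + 10*O)))
0/(11 + I(3)) = 0/(11 + (-64 - 79*3 - 8*3²)/(4*(8 + 3² + 10*3))) = 0/(11 + (-64 - 237 - 8*9)/(4*(8 + 9 + 30))) = 0/(11 + (¼)*(-64 - 237 - 72)/47) = 0/(11 + (¼)*(1/47)*(-373)) = 0/(11 - 373/188) = 0/(1695/188) = 0*(188/1695) = 0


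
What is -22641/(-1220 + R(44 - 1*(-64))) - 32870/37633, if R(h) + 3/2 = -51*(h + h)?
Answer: 899604256/921067675 ≈ 0.97670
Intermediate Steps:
R(h) = -3/2 - 102*h (R(h) = -3/2 - 51*(h + h) = -3/2 - 102*h)
-22641/(-1220 + R(44 - 1*(-64))) - 32870/37633 = -22641/(-1220 + (-3/2 - 102*(44 - 1*(-64)))) - 32870/37633 = -22641/(-1220 + (-3/2 - 102*(44 + 64))) - 32870*1/37633 = -22641/(-1220 + (-3/2 - 102*108)) - 32870/37633 = -22641/(-1220 + (-3/2 - 11016)) - 32870/37633 = -22641/(-1220 - 22035/2) - 32870/37633 = -22641/(-24475/2) - 32870/37633 = -22641*(-2/24475) - 32870/37633 = 45282/24475 - 32870/37633 = 899604256/921067675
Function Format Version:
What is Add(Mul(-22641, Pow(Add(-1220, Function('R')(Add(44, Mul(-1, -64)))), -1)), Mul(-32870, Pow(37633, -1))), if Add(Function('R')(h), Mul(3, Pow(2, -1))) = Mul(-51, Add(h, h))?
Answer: Rational(899604256, 921067675) ≈ 0.97670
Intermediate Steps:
Function('R')(h) = Add(Rational(-3, 2), Mul(-102, h)) (Function('R')(h) = Add(Rational(-3, 2), Mul(-51, Add(h, h))) = Add(Rational(-3, 2), Mul(-51, Mul(2, h))) = Add(Rational(-3, 2), Mul(-102, h)))
Add(Mul(-22641, Pow(Add(-1220, Function('R')(Add(44, Mul(-1, -64)))), -1)), Mul(-32870, Pow(37633, -1))) = Add(Mul(-22641, Pow(Add(-1220, Add(Rational(-3, 2), Mul(-102, Add(44, Mul(-1, -64))))), -1)), Mul(-32870, Pow(37633, -1))) = Add(Mul(-22641, Pow(Add(-1220, Add(Rational(-3, 2), Mul(-102, Add(44, 64)))), -1)), Mul(-32870, Rational(1, 37633))) = Add(Mul(-22641, Pow(Add(-1220, Add(Rational(-3, 2), Mul(-102, 108))), -1)), Rational(-32870, 37633)) = Add(Mul(-22641, Pow(Add(-1220, Add(Rational(-3, 2), -11016)), -1)), Rational(-32870, 37633)) = Add(Mul(-22641, Pow(Add(-1220, Rational(-22035, 2)), -1)), Rational(-32870, 37633)) = Add(Mul(-22641, Pow(Rational(-24475, 2), -1)), Rational(-32870, 37633)) = Add(Mul(-22641, Rational(-2, 24475)), Rational(-32870, 37633)) = Add(Rational(45282, 24475), Rational(-32870, 37633)) = Rational(899604256, 921067675)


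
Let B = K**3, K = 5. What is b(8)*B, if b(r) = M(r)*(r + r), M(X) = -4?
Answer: -8000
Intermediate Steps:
b(r) = -8*r (b(r) = -4*(r + r) = -8*r)
B = 125 (B = 5**3 = 125)
b(8)*B = -8*8*125 = -64*125 = -8000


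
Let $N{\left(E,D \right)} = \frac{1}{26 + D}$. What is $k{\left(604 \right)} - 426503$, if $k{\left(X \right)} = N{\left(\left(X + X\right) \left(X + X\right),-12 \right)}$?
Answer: $- \frac{5971041}{14} \approx -4.265 \cdot 10^{5}$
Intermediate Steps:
$k{\left(X \right)} = \frac{1}{14}$ ($k{\left(X \right)} = \frac{1}{26 - 12} = \frac{1}{14}$)
$k{\left(604 \right)} - 426503 = \frac{1}{14} - 426503 = - \frac{5971041}{14}$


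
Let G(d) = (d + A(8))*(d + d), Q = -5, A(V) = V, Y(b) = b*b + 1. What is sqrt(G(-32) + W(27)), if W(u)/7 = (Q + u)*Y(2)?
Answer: sqrt(2306) ≈ 48.021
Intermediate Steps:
Y(b) = 1 + b**2 (Y(b) = b**2 + 1 = 1 + b**2)
G(d) = 2*d*(8 + d) (G(d) = (d + 8)*(d + d) = (8 + d)*(2*d) = 2*d*(8 + d))
W(u) = -175 + 35*u (W(u) = 7*((-5 + u)*(1 + 2**2)) = 7*((-5 + u)*(1 + 4)) = 7*((-5 + u)*5) = 7*(-25 + 5*u) = -175 + 35*u)
sqrt(G(-32) + W(27)) = sqrt(2*(-32)*(8 - 32) + (-175 + 35*27)) = sqrt(2*(-32)*(-24) + (-175 + 945)) = sqrt(1536 + 770) = sqrt(2306)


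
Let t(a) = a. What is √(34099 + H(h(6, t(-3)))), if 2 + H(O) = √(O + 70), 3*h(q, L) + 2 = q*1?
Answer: √(306873 + 3*√642)/3 ≈ 184.68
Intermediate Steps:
h(q, L) = -⅔ + q/3 (h(q, L) = -⅔ + (q*1)/3 = -⅔ + q/3)
H(O) = -2 + √(70 + O) (H(O) = -2 + √(O + 70) = -2 + √(70 + O))
√(34099 + H(h(6, t(-3)))) = √(34099 + (-2 + √(70 + (-⅔ + (⅓)*6)))) = √(34099 + (-2 + √(70 + (-⅔ + 2)))) = √(34099 + (-2 + √(70 + 4/3))) = √(34099 + (-2 + √(214/3))) = √(34099 + (-2 + √642/3)) = √(34097 + √642/3)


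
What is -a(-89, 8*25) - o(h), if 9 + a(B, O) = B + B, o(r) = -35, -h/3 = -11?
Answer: 222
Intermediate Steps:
h = 33 (h = -3*(-11) = 33)
a(B, O) = -9 + 2*B (a(B, O) = -9 + (B + B) = -9 + 2*B)
-a(-89, 8*25) - o(h) = -(-9 + 2*(-89)) - 1*(-35) = -(-9 - 178) + 35 = -1*(-187) + 35 = 187 + 35 = 222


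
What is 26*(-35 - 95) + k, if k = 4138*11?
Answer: 42138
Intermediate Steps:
k = 45518
26*(-35 - 95) + k = 26*(-35 - 95) + 45518 = 26*(-130) + 45518 = -3380 + 45518 = 42138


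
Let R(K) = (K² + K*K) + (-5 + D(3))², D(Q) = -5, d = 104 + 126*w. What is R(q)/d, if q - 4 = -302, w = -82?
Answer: -44427/2557 ≈ -17.375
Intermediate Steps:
d = -10228 (d = 104 + 126*(-82) = 104 - 10332 = -10228)
q = -298 (q = 4 - 302 = -298)
R(K) = 100 + 2*K² (R(K) = (K² + K*K) + (-5 - 5)² = (K² + K²) + (-10)² = 2*K² + 100 = 100 + 2*K²)
R(q)/d = (100 + 2*(-298)²)/(-10228) = (100 + 2*88804)*(-1/10228) = (100 + 177608)*(-1/10228) = 177708*(-1/10228) = -44427/2557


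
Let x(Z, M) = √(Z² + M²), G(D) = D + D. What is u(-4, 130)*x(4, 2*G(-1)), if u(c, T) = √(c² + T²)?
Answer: 8*√8458 ≈ 735.74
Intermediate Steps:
G(D) = 2*D
u(c, T) = √(T² + c²)
x(Z, M) = √(M² + Z²)
u(-4, 130)*x(4, 2*G(-1)) = √(130² + (-4)²)*√((2*(2*(-1)))² + 4²) = √(16900 + 16)*√((2*(-2))² + 16) = √16916*√((-4)² + 16) = (2*√4229)*√(16 + 16) = (2*√4229)*√32 = (2*√4229)*(4*√2) = 8*√8458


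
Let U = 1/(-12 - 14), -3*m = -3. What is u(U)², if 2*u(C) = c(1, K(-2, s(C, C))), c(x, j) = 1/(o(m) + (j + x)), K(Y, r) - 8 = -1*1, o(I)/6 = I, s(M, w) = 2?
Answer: 1/784 ≈ 0.0012755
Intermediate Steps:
m = 1 (m = -⅓*(-3) = 1)
o(I) = 6*I
K(Y, r) = 7 (K(Y, r) = 8 - 1*1 = 8 - 1 = 7)
c(x, j) = 1/(6 + j + x) (c(x, j) = 1/(6*1 + (j + x)) = 1/(6 + (j + x)) = 1/(6 + j + x))
U = -1/26 (U = 1/(-26) = -1/26 ≈ -0.038462)
u(C) = 1/28 (u(C) = 1/(2*(6 + 7 + 1)) = (½)/14 = (½)*(1/14) = 1/28)
u(U)² = (1/28)² = 1/784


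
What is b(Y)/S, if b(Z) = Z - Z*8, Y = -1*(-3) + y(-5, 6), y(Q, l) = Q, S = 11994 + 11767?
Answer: 14/23761 ≈ 0.00058920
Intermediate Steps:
S = 23761
Y = -2 (Y = -1*(-3) - 5 = 3 - 5 = -2)
b(Z) = -7*Z (b(Z) = Z - 8*Z = -7*Z)
b(Y)/S = -7*(-2)/23761 = 14*(1/23761) = 14/23761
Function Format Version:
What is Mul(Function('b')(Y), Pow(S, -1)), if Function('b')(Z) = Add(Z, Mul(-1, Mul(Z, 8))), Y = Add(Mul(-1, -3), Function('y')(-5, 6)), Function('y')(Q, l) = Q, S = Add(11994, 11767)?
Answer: Rational(14, 23761) ≈ 0.00058920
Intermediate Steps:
S = 23761
Y = -2 (Y = Add(Mul(-1, -3), -5) = Add(3, -5) = -2)
Function('b')(Z) = Mul(-7, Z) (Function('b')(Z) = Add(Z, Mul(-1, Mul(8, Z))) = Add(Z, Mul(-8, Z)) = Mul(-7, Z))
Mul(Function('b')(Y), Pow(S, -1)) = Mul(Mul(-7, -2), Pow(23761, -1)) = Mul(14, Rational(1, 23761)) = Rational(14, 23761)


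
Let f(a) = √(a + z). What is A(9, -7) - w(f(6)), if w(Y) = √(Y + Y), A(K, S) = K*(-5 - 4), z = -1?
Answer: -81 - √2*5^(¼) ≈ -83.115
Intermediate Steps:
A(K, S) = -9*K (A(K, S) = K*(-9) = -9*K)
f(a) = √(-1 + a) (f(a) = √(a - 1) = √(-1 + a))
w(Y) = √2*√Y (w(Y) = √(2*Y) = √2*√Y)
A(9, -7) - w(f(6)) = -9*9 - √2*√(√(-1 + 6)) = -81 - √2*√(√5) = -81 - √2*5^(¼)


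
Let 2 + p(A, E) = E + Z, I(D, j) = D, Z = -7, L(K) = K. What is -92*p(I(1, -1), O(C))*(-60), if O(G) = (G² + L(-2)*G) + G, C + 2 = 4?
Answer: -38640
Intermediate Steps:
C = 2 (C = -2 + 4 = 2)
O(G) = G² - G (O(G) = (G² - 2*G) + G = G² - G)
p(A, E) = -9 + E (p(A, E) = -2 + (E - 7) = -2 + (-7 + E) = -9 + E)
-92*p(I(1, -1), O(C))*(-60) = -92*(-9 + 2*(-1 + 2))*(-60) = -92*(-9 + 2*1)*(-60) = -92*(-9 + 2)*(-60) = -92*(-7)*(-60) = 644*(-60) = -38640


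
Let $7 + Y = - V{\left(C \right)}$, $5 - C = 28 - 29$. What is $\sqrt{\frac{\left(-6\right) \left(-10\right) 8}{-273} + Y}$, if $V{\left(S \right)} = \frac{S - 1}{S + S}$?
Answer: $\frac{i \sqrt{2735187}}{546} \approx 3.029 i$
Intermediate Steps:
$C = 6$ ($C = 5 - \left(28 - 29\right) = 5 - -1 = 5 + 1 = 6$)
$V{\left(S \right)} = \frac{-1 + S}{2 S}$
$Y = - \frac{89}{12}$ ($Y = -7 - \frac{-1 + 6}{2 \cdot 6} = -7 - \frac{1}{2} \cdot \frac{1}{6} \cdot 5 = -7 - \frac{5}{12} = - \frac{89}{12} \approx -7.4167$)
$\sqrt{\frac{\left(-6\right) \left(-10\right) 8}{-273} + Y} = \sqrt{\frac{\left(-6\right) \left(-10\right) 8}{-273} - \frac{89}{12}} = \sqrt{60 \cdot 8 \left(- \frac{1}{273}\right) - \frac{89}{12}} = \sqrt{480 \left(- \frac{1}{273}\right) - \frac{89}{12}} = \sqrt{- \frac{160}{91} - \frac{89}{12}} = \sqrt{- \frac{10019}{1092}} = \frac{i \sqrt{2735187}}{546}$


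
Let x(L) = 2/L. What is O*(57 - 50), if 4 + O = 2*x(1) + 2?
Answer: 14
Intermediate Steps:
O = 2 (O = -4 + (2*(2/1) + 2) = -4 + (2*(2*1) + 2) = -4 + (2*2 + 2) = -4 + (4 + 2) = -4 + 6 = 2)
O*(57 - 50) = 2*(57 - 50) = 2*7 = 14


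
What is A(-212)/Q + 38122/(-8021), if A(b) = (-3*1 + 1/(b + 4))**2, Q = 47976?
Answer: -6086474871991/1280665970688 ≈ -4.7526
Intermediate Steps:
A(b) = (-3 + 1/(4 + b))**2
A(-212)/Q + 38122/(-8021) = ((11 + 3*(-212))**2/(4 - 212)**2)/47976 + 38122/(-8021) = ((11 - 636)**2/(-208)**2)*(1/47976) + 38122*(-1/8021) = ((1/43264)*(-625)**2)*(1/47976) - 38122/8021 = ((1/43264)*390625)*(1/47976) - 38122/8021 = (390625/43264)*(1/47976) - 38122/8021 = 390625/2075633664 - 38122/8021 = -6086474871991/1280665970688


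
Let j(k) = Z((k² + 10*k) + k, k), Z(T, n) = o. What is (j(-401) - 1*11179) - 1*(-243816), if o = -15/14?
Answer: 3256903/14 ≈ 2.3264e+5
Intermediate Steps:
o = -15/14 (o = -15*1/14 = -15/14 ≈ -1.0714)
Z(T, n) = -15/14
j(k) = -15/14
(j(-401) - 1*11179) - 1*(-243816) = (-15/14 - 1*11179) - 1*(-243816) = (-15/14 - 11179) + 243816 = -156521/14 + 243816 = 3256903/14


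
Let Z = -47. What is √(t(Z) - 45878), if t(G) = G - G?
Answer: I*√45878 ≈ 214.19*I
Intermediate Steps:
t(G) = 0
√(t(Z) - 45878) = √(0 - 45878) = √(-45878) = I*√45878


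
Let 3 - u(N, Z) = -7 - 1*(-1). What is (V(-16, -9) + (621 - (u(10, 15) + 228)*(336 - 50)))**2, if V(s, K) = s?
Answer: 4512749329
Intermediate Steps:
u(N, Z) = 9 (u(N, Z) = 3 - (-7 - 1*(-1)) = 3 - (-7 + 1) = 3 - 1*(-6) = 3 + 6 = 9)
(V(-16, -9) + (621 - (u(10, 15) + 228)*(336 - 50)))**2 = (-16 + (621 - (9 + 228)*(336 - 50)))**2 = (-16 + (621 - 237*286))**2 = (-16 + (621 - 1*67782))**2 = (-16 + (621 - 67782))**2 = (-16 - 67161)**2 = (-67177)**2 = 4512749329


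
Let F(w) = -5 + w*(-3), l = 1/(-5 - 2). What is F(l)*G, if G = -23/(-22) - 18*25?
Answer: 22576/11 ≈ 2052.4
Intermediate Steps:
l = -1/7 (l = 1/(-7) = -1/7 ≈ -0.14286)
G = -9877/22 (G = -23*(-1/22) - 450 = 23/22 - 450 = -9877/22 ≈ -448.95)
F(w) = -5 - 3*w
F(l)*G = (-5 - 3*(-1/7))*(-9877/22) = (-5 + 3/7)*(-9877/22) = -32/7*(-9877/22) = 22576/11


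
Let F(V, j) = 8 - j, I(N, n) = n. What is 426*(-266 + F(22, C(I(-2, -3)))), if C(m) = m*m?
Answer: -113742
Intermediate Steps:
C(m) = m**2
426*(-266 + F(22, C(I(-2, -3)))) = 426*(-266 + (8 - 1*(-3)**2)) = 426*(-266 + (8 - 1*9)) = 426*(-266 + (8 - 9)) = 426*(-266 - 1) = 426*(-267) = -113742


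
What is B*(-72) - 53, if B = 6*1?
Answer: -485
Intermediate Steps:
B = 6
B*(-72) - 53 = 6*(-72) - 53 = -432 - 53 = -485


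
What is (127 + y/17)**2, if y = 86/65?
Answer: 19718057241/1221025 ≈ 16149.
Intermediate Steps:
y = 86/65 (y = 86*(1/65) = 86/65 ≈ 1.3231)
(127 + y/17)**2 = (127 + (86/65)/17)**2 = (127 + (86/65)*(1/17))**2 = (127 + 86/1105)**2 = (140421/1105)**2 = 19718057241/1221025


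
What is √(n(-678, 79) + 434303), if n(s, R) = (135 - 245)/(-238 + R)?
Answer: 67*√2445897/159 ≈ 659.02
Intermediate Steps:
n(s, R) = -110/(-238 + R)
√(n(-678, 79) + 434303) = √(-110/(-238 + 79) + 434303) = √(-110/(-159) + 434303) = √(-110*(-1/159) + 434303) = √(110/159 + 434303) = √(69054287/159) = 67*√2445897/159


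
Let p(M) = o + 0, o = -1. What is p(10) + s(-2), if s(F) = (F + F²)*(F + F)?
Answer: -9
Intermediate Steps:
s(F) = 2*F*(F + F²) (s(F) = (F + F²)*(2*F) = 2*F*(F + F²))
p(M) = -1 (p(M) = -1 + 0 = -1)
p(10) + s(-2) = -1 + 2*(-2)²*(1 - 2) = -1 + 2*4*(-1) = -1 - 8 = -9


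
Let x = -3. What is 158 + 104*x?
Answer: -154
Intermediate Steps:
158 + 104*x = 158 + 104*(-3) = 158 - 312 = -154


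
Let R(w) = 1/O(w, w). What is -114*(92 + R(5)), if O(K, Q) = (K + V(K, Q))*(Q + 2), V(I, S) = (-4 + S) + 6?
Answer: -146851/14 ≈ -10489.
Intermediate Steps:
V(I, S) = 2 + S
O(K, Q) = (2 + Q)*(2 + K + Q) (O(K, Q) = (K + (2 + Q))*(Q + 2) = (2 + K + Q)*(2 + Q) = (2 + Q)*(2 + K + Q))
R(w) = 1/(4 + 2*w**2 + 6*w) (R(w) = 1/(4 + w**2 + 2*w + 4*w + w*w) = 1/(4 + w**2 + 2*w + 4*w + w**2) = 1/(4 + 2*w**2 + 6*w))
-114*(92 + R(5)) = -114*(92 + 1/(2*(2 + 5**2 + 3*5))) = -114*(92 + 1/(2*(2 + 25 + 15))) = -114*(92 + (1/2)/42) = -114*(92 + (1/2)*(1/42)) = -114*(92 + 1/84) = -114*7729/84 = -146851/14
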